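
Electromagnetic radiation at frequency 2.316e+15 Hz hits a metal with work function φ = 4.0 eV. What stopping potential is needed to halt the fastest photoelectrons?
5.5782 V

The stopping potential V_s satisfies: eV_s = KE_max

First, find KE_max using Einstein's equation:
E_photon = hf = (6.626×10⁻³⁴ J·s)(2.316e+15 Hz) = 9.5782 eV
KE_max = E_photon - φ = 9.5782 - 4.0 = 5.5782 eV

Since eV_s = KE_max:
V_s = KE_max/e = 5.5782 V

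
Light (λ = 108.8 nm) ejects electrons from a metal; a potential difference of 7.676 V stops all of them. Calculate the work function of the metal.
3.72 eV

The stopping potential gives the maximum kinetic energy: KE_max = eV_s = 7.676 eV

From Einstein's photoelectric equation: KE_max = hc/λ - φ
Rearranging: φ = hc/λ - KE_max

Calculate photon energy:
E_photon = hc/λ = (6.626×10⁻³⁴ J·s)(3×10⁸ m/s) / (108.8×10⁻⁹ m) = 11.3956 eV

Therefore:
φ = 11.3956 - 7.676 = 3.72 eV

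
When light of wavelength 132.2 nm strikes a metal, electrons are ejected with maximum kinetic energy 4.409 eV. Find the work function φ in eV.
4.97 eV

From Einstein's photoelectric equation: KE_max = hf - φ = hc/λ - φ

Rearranging for φ:
φ = hc/λ - KE_max

Calculate photon energy:
E_photon = hc/λ = 9.3785 eV

Therefore:
φ = 9.3785 - 4.409 = 4.97 eV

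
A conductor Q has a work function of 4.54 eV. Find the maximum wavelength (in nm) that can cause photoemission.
273.09 nm

The threshold wavelength is when the photon energy equals the work function:
hc/λ₀ = φ

Solving for λ₀:
λ₀ = hc/φ = (6.626×10⁻³⁴ J·s)(3×10⁸ m/s) / (4.54 eV × 1.602×10⁻¹⁹ J/eV)
λ₀ = 273.09 nm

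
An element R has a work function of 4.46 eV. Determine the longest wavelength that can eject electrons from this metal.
277.99 nm

The threshold wavelength is when the photon energy equals the work function:
hc/λ₀ = φ

Solving for λ₀:
λ₀ = hc/φ = (6.626×10⁻³⁴ J·s)(3×10⁸ m/s) / (4.46 eV × 1.602×10⁻¹⁹ J/eV)
λ₀ = 277.99 nm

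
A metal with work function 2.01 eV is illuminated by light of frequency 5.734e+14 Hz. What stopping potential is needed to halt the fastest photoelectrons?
0.3614 V

The stopping potential V_s satisfies: eV_s = KE_max

First, find KE_max using Einstein's equation:
E_photon = hf = (6.626×10⁻³⁴ J·s)(5.734e+14 Hz) = 2.3714 eV
KE_max = E_photon - φ = 2.3714 - 2.01 = 0.3614 eV

Since eV_s = KE_max:
V_s = KE_max/e = 0.3614 V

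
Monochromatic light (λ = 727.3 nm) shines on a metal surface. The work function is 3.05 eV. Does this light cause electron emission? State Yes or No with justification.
No

For photoemission, the photon energy must exceed the work function.

Photon energy: E = hc/λ = 1.7047 eV
Work function: φ = 3.05 eV

Since E_photon (1.7047 eV) < φ (3.05 eV), photoemission will NOT occur.
The threshold wavelength is λ₀ = hc/φ = 406.5 nm.
Since 727.3 nm > 406.5 nm, the photons lack sufficient energy.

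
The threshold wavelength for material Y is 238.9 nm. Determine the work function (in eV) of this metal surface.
5.19 eV

At the threshold wavelength, photon energy equals work function:
φ = hc/λ₀

Calculating:
φ = (6.626×10⁻³⁴ J·s)(3×10⁸ m/s) / (238.9×10⁻⁹ m)
φ = 5.19 eV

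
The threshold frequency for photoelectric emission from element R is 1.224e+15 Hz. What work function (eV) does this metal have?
5.06 eV

At the threshold frequency, photon energy equals work function:
φ = hf₀

Calculating:
φ = (6.626×10⁻³⁴ J·s)(1.224e+15 Hz)
φ = 5.06 eV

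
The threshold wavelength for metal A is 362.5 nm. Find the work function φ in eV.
3.42 eV

At the threshold wavelength, photon energy equals work function:
φ = hc/λ₀

Calculating:
φ = (6.626×10⁻³⁴ J·s)(3×10⁸ m/s) / (362.5×10⁻⁹ m)
φ = 3.42 eV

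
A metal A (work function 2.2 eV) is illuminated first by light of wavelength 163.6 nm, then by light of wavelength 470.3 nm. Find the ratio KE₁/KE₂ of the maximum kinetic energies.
12.3281

Using Einstein's equation: KE_max = hc/λ - φ

For λ₁ = 163.6 nm:
E₁ = hc/λ₁ = 7.5785 eV
KE₁ = E₁ - φ = 7.5785 - 2.2 = 5.3785 eV

For λ₂ = 470.3 nm:
E₂ = hc/λ₂ = 2.6363 eV
KE₂ = E₂ - φ = 2.6363 - 2.2 = 0.4363 eV

Ratio: KE₁/KE₂ = 5.3785/0.4363 = 12.3281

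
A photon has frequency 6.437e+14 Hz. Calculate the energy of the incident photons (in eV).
2.6621 eV

Using E = hf:

E = hf = (6.626×10⁻³⁴ J·s)(6.437e+14 Hz)
E = 2.6621 eV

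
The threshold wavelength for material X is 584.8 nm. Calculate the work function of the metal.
2.12 eV

At the threshold wavelength, photon energy equals work function:
φ = hc/λ₀

Calculating:
φ = (6.626×10⁻³⁴ J·s)(3×10⁸ m/s) / (584.8×10⁻⁹ m)
φ = 2.12 eV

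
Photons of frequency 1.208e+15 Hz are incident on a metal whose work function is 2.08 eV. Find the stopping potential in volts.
2.9159 V

The stopping potential V_s satisfies: eV_s = KE_max

First, find KE_max using Einstein's equation:
E_photon = hf = (6.626×10⁻³⁴ J·s)(1.208e+15 Hz) = 4.9959 eV
KE_max = E_photon - φ = 4.9959 - 2.08 = 2.9159 eV

Since eV_s = KE_max:
V_s = KE_max/e = 2.9159 V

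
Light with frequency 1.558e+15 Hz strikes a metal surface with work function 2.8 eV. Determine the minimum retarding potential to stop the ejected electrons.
3.6434 V

The stopping potential V_s satisfies: eV_s = KE_max

First, find KE_max using Einstein's equation:
E_photon = hf = (6.626×10⁻³⁴ J·s)(1.558e+15 Hz) = 6.4434 eV
KE_max = E_photon - φ = 6.4434 - 2.8 = 3.6434 eV

Since eV_s = KE_max:
V_s = KE_max/e = 3.6434 V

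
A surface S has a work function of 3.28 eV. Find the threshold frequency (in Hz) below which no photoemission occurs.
7.9310e+14 Hz

The threshold frequency is when the photon energy equals the work function:
hf₀ = φ

Solving for f₀:
f₀ = φ/h = (3.28 eV × 1.602×10⁻¹⁹ J/eV) / (6.626×10⁻³⁴ J·s)
f₀ = 7.9310e+14 Hz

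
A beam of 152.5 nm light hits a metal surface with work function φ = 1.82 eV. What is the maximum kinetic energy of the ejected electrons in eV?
6.3101 eV

Using Einstein's photoelectric equation: KE_max = hf - φ = hc/λ - φ

First, calculate the photon energy:
E_photon = hc/λ = (6.626×10⁻³⁴ J·s)(3×10⁸ m/s) / (152.5×10⁻⁹ m)
E_photon = 8.1301 eV

Then, the maximum kinetic energy:
KE_max = E_photon - φ = 8.1301 eV - 1.82 eV = 6.3101 eV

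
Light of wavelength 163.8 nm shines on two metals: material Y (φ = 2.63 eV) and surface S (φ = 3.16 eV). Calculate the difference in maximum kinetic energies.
0.5300 eV

Using KE_max = hc/λ - φ for each metal:

Photon energy: E = hc/λ = 7.5692 eV

For material Y (φ₁ = 2.63 eV):
KE₁ = E - φ₁ = 7.5692 - 2.63 = 4.9392 eV

For surface S (φ₂ = 3.16 eV):
KE₂ = E - φ₂ = 7.5692 - 3.16 = 4.4092 eV

Difference:
ΔKE = KE₁ - KE₂ = 4.9392 - 4.4092 = 0.5300 eV

Note: The difference equals the difference in work functions: 3.16 - 2.63 = 0.53 eV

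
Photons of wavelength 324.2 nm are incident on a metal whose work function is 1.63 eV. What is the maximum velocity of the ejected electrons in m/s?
8.7857e+05 m/s

First, find the maximum kinetic energy:
E_photon = hc/λ = 3.8243 eV
KE_max = E_photon - φ = 3.8243 - 1.63 = 2.1943 eV

Convert to Joules: KE_max = 2.1943 × 1.602×10⁻¹⁹ J = 3.5157e-19 J

Then use KE = ½mv² to find velocity:
v = √(2·KE/m) = √(2 × 3.5157e-19 J / 9.109e-31 kg)
v = 8.7857e+05 m/s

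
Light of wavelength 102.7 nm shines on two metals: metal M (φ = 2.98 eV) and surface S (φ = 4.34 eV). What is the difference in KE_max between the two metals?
1.3600 eV

Using KE_max = hc/λ - φ for each metal:

Photon energy: E = hc/λ = 12.0725 eV

For metal M (φ₁ = 2.98 eV):
KE₁ = E - φ₁ = 12.0725 - 2.98 = 9.0925 eV

For surface S (φ₂ = 4.34 eV):
KE₂ = E - φ₂ = 12.0725 - 4.34 = 7.7325 eV

Difference:
ΔKE = KE₁ - KE₂ = 9.0925 - 7.7325 = 1.3600 eV

Note: The difference equals the difference in work functions: 4.34 - 2.98 = 1.36 eV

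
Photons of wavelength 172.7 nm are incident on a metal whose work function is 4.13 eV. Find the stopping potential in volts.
3.0492 V

The stopping potential V_s satisfies: eV_s = KE_max

First, find KE_max using Einstein's equation:
E_photon = hc/λ = 7.1792 eV
KE_max = E_photon - φ = 7.1792 - 4.13 = 3.0492 eV

Since eV_s = KE_max:
V_s = KE_max/e = 3.0492 V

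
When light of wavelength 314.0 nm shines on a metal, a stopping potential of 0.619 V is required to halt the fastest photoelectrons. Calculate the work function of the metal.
3.33 eV

The stopping potential gives the maximum kinetic energy: KE_max = eV_s = 0.619 eV

From Einstein's photoelectric equation: KE_max = hc/λ - φ
Rearranging: φ = hc/λ - KE_max

Calculate photon energy:
E_photon = hc/λ = (6.626×10⁻³⁴ J·s)(3×10⁸ m/s) / (314.0×10⁻⁹ m) = 3.9485 eV

Therefore:
φ = 3.9485 - 0.619 = 3.33 eV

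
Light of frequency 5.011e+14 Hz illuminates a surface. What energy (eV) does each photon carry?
2.0724 eV

Using E = hf:

E = hf = (6.626×10⁻³⁴ J·s)(5.011e+14 Hz)
E = 2.0724 eV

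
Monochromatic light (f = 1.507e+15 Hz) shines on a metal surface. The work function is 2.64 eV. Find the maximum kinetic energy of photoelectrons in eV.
3.5925 eV

Using Einstein's photoelectric equation: KE_max = hf - φ

First, calculate the photon energy:
E_photon = hf = (6.626×10⁻³⁴ J·s)(1.507e+15 Hz)
E_photon = 6.2325 eV

Then, the maximum kinetic energy:
KE_max = E_photon - φ = 6.2325 eV - 2.64 eV = 3.5925 eV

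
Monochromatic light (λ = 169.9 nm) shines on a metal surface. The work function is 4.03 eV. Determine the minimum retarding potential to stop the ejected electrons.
3.2675 V

The stopping potential V_s satisfies: eV_s = KE_max

First, find KE_max using Einstein's equation:
E_photon = hc/λ = 7.2975 eV
KE_max = E_photon - φ = 7.2975 - 4.03 = 3.2675 eV

Since eV_s = KE_max:
V_s = KE_max/e = 3.2675 V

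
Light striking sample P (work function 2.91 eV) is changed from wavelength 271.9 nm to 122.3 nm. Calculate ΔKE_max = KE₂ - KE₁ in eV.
5.5778 eV

Using Einstein's equation: KE_max = hc/λ - φ

For λ₁ = 271.9 nm:
KE₁ = hc/λ₁ - φ = 4.5599 - 2.91 = 1.6499 eV

For λ₂ = 122.3 nm:
KE₂ = hc/λ₂ - φ = 10.1377 - 2.91 = 7.2277 eV

Change in KE:
ΔKE = KE₂ - KE₁ = 7.2277 - 1.6499 = 5.5778 eV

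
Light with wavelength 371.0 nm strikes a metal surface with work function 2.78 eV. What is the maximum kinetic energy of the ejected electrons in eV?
0.5619 eV

Using Einstein's photoelectric equation: KE_max = hf - φ = hc/λ - φ

First, calculate the photon energy:
E_photon = hc/λ = (6.626×10⁻³⁴ J·s)(3×10⁸ m/s) / (371.0×10⁻⁹ m)
E_photon = 3.3419 eV

Then, the maximum kinetic energy:
KE_max = E_photon - φ = 3.3419 eV - 2.78 eV = 0.5619 eV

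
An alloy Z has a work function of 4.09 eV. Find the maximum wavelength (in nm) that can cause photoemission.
303.14 nm

The threshold wavelength is when the photon energy equals the work function:
hc/λ₀ = φ

Solving for λ₀:
λ₀ = hc/φ = (6.626×10⁻³⁴ J·s)(3×10⁸ m/s) / (4.09 eV × 1.602×10⁻¹⁹ J/eV)
λ₀ = 303.14 nm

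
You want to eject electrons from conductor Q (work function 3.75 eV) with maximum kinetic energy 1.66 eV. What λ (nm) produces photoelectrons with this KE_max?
229.18 nm

From Einstein's equation: KE_max = hc/λ - φ

Rearranging for λ:
hc/λ = KE_max + φ
λ = hc/(KE_max + φ)

Required photon energy:
E_photon = KE_max + φ = 1.66 + 3.75 = 5.41 eV

Required wavelength:
λ = hc/E_photon = (6.626×10⁻³⁴)(3×10⁸) / (5.41 × 1.602×10⁻¹⁹)
λ = 229.18 nm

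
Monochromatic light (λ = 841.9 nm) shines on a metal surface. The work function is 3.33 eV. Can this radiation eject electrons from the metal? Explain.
No

For photoemission, the photon energy must exceed the work function.

Photon energy: E = hc/λ = 1.4727 eV
Work function: φ = 3.33 eV

Since E_photon (1.4727 eV) < φ (3.33 eV), photoemission will NOT occur.
The threshold wavelength is λ₀ = hc/φ = 372.3 nm.
Since 841.9 nm > 372.3 nm, the photons lack sufficient energy.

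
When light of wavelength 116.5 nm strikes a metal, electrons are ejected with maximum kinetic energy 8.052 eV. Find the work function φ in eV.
2.59 eV

From Einstein's photoelectric equation: KE_max = hf - φ = hc/λ - φ

Rearranging for φ:
φ = hc/λ - KE_max

Calculate photon energy:
E_photon = hc/λ = 10.6424 eV

Therefore:
φ = 10.6424 - 8.052 = 2.59 eV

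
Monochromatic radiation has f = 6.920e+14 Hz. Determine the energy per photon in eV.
2.8619 eV

Using E = hf:

E = hf = (6.626×10⁻³⁴ J·s)(6.920e+14 Hz)
E = 2.8619 eV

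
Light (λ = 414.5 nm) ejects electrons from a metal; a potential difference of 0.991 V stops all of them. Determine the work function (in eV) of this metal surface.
2.00 eV

The stopping potential gives the maximum kinetic energy: KE_max = eV_s = 0.991 eV

From Einstein's photoelectric equation: KE_max = hc/λ - φ
Rearranging: φ = hc/λ - KE_max

Calculate photon energy:
E_photon = hc/λ = (6.626×10⁻³⁴ J·s)(3×10⁸ m/s) / (414.5×10⁻⁹ m) = 2.9912 eV

Therefore:
φ = 2.9912 - 0.991 = 2.00 eV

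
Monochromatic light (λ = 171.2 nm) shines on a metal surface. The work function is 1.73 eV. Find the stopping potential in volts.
5.5121 V

The stopping potential V_s satisfies: eV_s = KE_max

First, find KE_max using Einstein's equation:
E_photon = hc/λ = 7.2421 eV
KE_max = E_photon - φ = 7.2421 - 1.73 = 5.5121 eV

Since eV_s = KE_max:
V_s = KE_max/e = 5.5121 V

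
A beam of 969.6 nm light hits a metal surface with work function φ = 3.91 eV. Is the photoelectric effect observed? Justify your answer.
No

For photoemission, the photon energy must exceed the work function.

Photon energy: E = hc/λ = 1.2787 eV
Work function: φ = 3.91 eV

Since E_photon (1.2787 eV) < φ (3.91 eV), photoemission will NOT occur.
The threshold wavelength is λ₀ = hc/φ = 317.1 nm.
Since 969.6 nm > 317.1 nm, the photons lack sufficient energy.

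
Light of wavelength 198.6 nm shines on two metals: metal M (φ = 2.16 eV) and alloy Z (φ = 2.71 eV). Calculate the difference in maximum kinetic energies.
0.5500 eV

Using KE_max = hc/λ - φ for each metal:

Photon energy: E = hc/λ = 6.2429 eV

For metal M (φ₁ = 2.16 eV):
KE₁ = E - φ₁ = 6.2429 - 2.16 = 4.0829 eV

For alloy Z (φ₂ = 2.71 eV):
KE₂ = E - φ₂ = 6.2429 - 2.71 = 3.5329 eV

Difference:
ΔKE = KE₁ - KE₂ = 4.0829 - 3.5329 = 0.5500 eV

Note: The difference equals the difference in work functions: 2.71 - 2.16 = 0.55 eV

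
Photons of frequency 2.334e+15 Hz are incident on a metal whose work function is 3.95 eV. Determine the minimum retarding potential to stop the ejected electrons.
5.7026 V

The stopping potential V_s satisfies: eV_s = KE_max

First, find KE_max using Einstein's equation:
E_photon = hf = (6.626×10⁻³⁴ J·s)(2.334e+15 Hz) = 9.6526 eV
KE_max = E_photon - φ = 9.6526 - 3.95 = 5.7026 eV

Since eV_s = KE_max:
V_s = KE_max/e = 5.7026 V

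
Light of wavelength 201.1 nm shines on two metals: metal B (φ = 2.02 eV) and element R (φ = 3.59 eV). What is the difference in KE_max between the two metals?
1.5700 eV

Using KE_max = hc/λ - φ for each metal:

Photon energy: E = hc/λ = 6.1653 eV

For metal B (φ₁ = 2.02 eV):
KE₁ = E - φ₁ = 6.1653 - 2.02 = 4.1453 eV

For element R (φ₂ = 3.59 eV):
KE₂ = E - φ₂ = 6.1653 - 3.59 = 2.5753 eV

Difference:
ΔKE = KE₁ - KE₂ = 4.1453 - 2.5753 = 1.5700 eV

Note: The difference equals the difference in work functions: 3.59 - 2.02 = 1.57 eV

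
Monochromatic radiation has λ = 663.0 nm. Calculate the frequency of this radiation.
4.5218e+14 Hz

Using the wave equation: c = fλ

Solving for frequency:
f = c/λ = (3×10⁸ m/s) / (663.0×10⁻⁹ m)
f = 4.5218e+14 Hz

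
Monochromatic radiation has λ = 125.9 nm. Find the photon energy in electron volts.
9.8478 eV

Using E = hf = hc/λ:

E = hc/λ = (6.626×10⁻³⁴ J·s)(3×10⁸ m/s) / (125.9×10⁻⁹ m)
E = 9.8478 eV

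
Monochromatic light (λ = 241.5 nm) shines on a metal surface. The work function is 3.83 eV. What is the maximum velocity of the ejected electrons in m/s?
6.7725e+05 m/s

First, find the maximum kinetic energy:
E_photon = hc/λ = 5.1339 eV
KE_max = E_photon - φ = 5.1339 - 3.83 = 1.3039 eV

Convert to Joules: KE_max = 1.3039 × 1.602×10⁻¹⁹ J = 2.0891e-19 J

Then use KE = ½mv² to find velocity:
v = √(2·KE/m) = √(2 × 2.0891e-19 J / 9.109e-31 kg)
v = 6.7725e+05 m/s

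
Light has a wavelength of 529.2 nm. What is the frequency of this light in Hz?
5.6650e+14 Hz

Using the wave equation: c = fλ

Solving for frequency:
f = c/λ = (3×10⁸ m/s) / (529.2×10⁻⁹ m)
f = 5.6650e+14 Hz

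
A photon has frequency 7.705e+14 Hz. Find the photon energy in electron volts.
3.1865 eV

Using E = hf:

E = hf = (6.626×10⁻³⁴ J·s)(7.705e+14 Hz)
E = 3.1865 eV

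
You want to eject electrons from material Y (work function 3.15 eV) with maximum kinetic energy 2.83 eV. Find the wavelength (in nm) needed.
207.33 nm

From Einstein's equation: KE_max = hc/λ - φ

Rearranging for λ:
hc/λ = KE_max + φ
λ = hc/(KE_max + φ)

Required photon energy:
E_photon = KE_max + φ = 2.83 + 3.15 = 5.98 eV

Required wavelength:
λ = hc/E_photon = (6.626×10⁻³⁴)(3×10⁸) / (5.98 × 1.602×10⁻¹⁹)
λ = 207.33 nm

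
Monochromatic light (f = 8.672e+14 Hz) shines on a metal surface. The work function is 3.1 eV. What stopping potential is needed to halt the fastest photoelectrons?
0.4865 V

The stopping potential V_s satisfies: eV_s = KE_max

First, find KE_max using Einstein's equation:
E_photon = hf = (6.626×10⁻³⁴ J·s)(8.672e+14 Hz) = 3.5865 eV
KE_max = E_photon - φ = 3.5865 - 3.1 = 0.4865 eV

Since eV_s = KE_max:
V_s = KE_max/e = 0.4865 V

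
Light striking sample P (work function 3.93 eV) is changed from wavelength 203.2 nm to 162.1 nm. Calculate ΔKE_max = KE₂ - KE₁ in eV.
1.5470 eV

Using Einstein's equation: KE_max = hc/λ - φ

For λ₁ = 203.2 nm:
KE₁ = hc/λ₁ - φ = 6.1016 - 3.93 = 2.1716 eV

For λ₂ = 162.1 nm:
KE₂ = hc/λ₂ - φ = 7.6486 - 3.93 = 3.7186 eV

Change in KE:
ΔKE = KE₂ - KE₁ = 3.7186 - 2.1716 = 1.5470 eV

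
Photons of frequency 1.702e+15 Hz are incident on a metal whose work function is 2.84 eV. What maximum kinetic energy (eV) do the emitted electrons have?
4.1989 eV

Using Einstein's photoelectric equation: KE_max = hf - φ

First, calculate the photon energy:
E_photon = hf = (6.626×10⁻³⁴ J·s)(1.702e+15 Hz)
E_photon = 7.0389 eV

Then, the maximum kinetic energy:
KE_max = E_photon - φ = 7.0389 eV - 2.84 eV = 4.1989 eV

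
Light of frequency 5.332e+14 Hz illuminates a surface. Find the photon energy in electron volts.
2.2051 eV

Using E = hf:

E = hf = (6.626×10⁻³⁴ J·s)(5.332e+14 Hz)
E = 2.2051 eV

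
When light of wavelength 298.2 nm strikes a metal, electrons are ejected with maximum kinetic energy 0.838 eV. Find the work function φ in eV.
3.32 eV

From Einstein's photoelectric equation: KE_max = hf - φ = hc/λ - φ

Rearranging for φ:
φ = hc/λ - KE_max

Calculate photon energy:
E_photon = hc/λ = 4.1578 eV

Therefore:
φ = 4.1578 - 0.838 = 3.32 eV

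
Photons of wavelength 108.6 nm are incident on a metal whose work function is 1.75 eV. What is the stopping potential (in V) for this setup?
9.6666 V

The stopping potential V_s satisfies: eV_s = KE_max

First, find KE_max using Einstein's equation:
E_photon = hc/λ = 11.4166 eV
KE_max = E_photon - φ = 11.4166 - 1.75 = 9.6666 eV

Since eV_s = KE_max:
V_s = KE_max/e = 9.6666 V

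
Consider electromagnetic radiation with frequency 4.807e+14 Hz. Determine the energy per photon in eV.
1.9880 eV

Using E = hf:

E = hf = (6.626×10⁻³⁴ J·s)(4.807e+14 Hz)
E = 1.9880 eV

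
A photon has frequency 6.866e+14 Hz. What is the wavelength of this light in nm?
436.63 nm

Using the wave equation: c = fλ

Solving for wavelength:
λ = c/f = (3×10⁸ m/s) / (6.866e+14 Hz)
λ = 436.63 nm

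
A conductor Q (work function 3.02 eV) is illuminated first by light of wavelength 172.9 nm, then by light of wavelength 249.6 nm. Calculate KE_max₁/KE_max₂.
2.1316

Using Einstein's equation: KE_max = hc/λ - φ

For λ₁ = 172.9 nm:
E₁ = hc/λ₁ = 7.1709 eV
KE₁ = E₁ - φ = 7.1709 - 3.02 = 4.1509 eV

For λ₂ = 249.6 nm:
E₂ = hc/λ₂ = 4.9673 eV
KE₂ = E₂ - φ = 4.9673 - 3.02 = 1.9473 eV

Ratio: KE₁/KE₂ = 4.1509/1.9473 = 2.1316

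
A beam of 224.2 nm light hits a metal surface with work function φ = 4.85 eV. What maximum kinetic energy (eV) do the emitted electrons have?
0.6801 eV

Using Einstein's photoelectric equation: KE_max = hf - φ = hc/λ - φ

First, calculate the photon energy:
E_photon = hc/λ = (6.626×10⁻³⁴ J·s)(3×10⁸ m/s) / (224.2×10⁻⁹ m)
E_photon = 5.5301 eV

Then, the maximum kinetic energy:
KE_max = E_photon - φ = 5.5301 eV - 4.85 eV = 0.6801 eV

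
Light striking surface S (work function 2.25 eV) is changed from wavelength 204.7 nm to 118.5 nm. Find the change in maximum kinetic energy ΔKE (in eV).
4.4059 eV

Using Einstein's equation: KE_max = hc/λ - φ

For λ₁ = 204.7 nm:
KE₁ = hc/λ₁ - φ = 6.0569 - 2.25 = 3.8069 eV

For λ₂ = 118.5 nm:
KE₂ = hc/λ₂ - φ = 10.4628 - 2.25 = 8.2128 eV

Change in KE:
ΔKE = KE₂ - KE₁ = 8.2128 - 3.8069 = 4.4059 eV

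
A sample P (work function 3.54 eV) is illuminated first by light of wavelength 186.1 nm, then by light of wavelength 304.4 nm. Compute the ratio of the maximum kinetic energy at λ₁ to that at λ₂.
5.8571

Using Einstein's equation: KE_max = hc/λ - φ

For λ₁ = 186.1 nm:
E₁ = hc/λ₁ = 6.6622 eV
KE₁ = E₁ - φ = 6.6622 - 3.54 = 3.1222 eV

For λ₂ = 304.4 nm:
E₂ = hc/λ₂ = 4.0731 eV
KE₂ = E₂ - φ = 4.0731 - 3.54 = 0.5331 eV

Ratio: KE₁/KE₂ = 3.1222/0.5331 = 5.8571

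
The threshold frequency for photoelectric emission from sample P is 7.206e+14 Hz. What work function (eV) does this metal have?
2.98 eV

At the threshold frequency, photon energy equals work function:
φ = hf₀

Calculating:
φ = (6.626×10⁻³⁴ J·s)(7.206e+14 Hz)
φ = 2.98 eV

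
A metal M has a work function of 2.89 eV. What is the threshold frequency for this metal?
6.9880e+14 Hz

The threshold frequency is when the photon energy equals the work function:
hf₀ = φ

Solving for f₀:
f₀ = φ/h = (2.89 eV × 1.602×10⁻¹⁹ J/eV) / (6.626×10⁻³⁴ J·s)
f₀ = 6.9880e+14 Hz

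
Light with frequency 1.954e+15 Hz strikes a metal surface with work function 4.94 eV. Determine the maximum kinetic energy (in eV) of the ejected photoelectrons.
3.1411 eV

Using Einstein's photoelectric equation: KE_max = hf - φ

First, calculate the photon energy:
E_photon = hf = (6.626×10⁻³⁴ J·s)(1.954e+15 Hz)
E_photon = 8.0811 eV

Then, the maximum kinetic energy:
KE_max = E_photon - φ = 8.0811 eV - 4.94 eV = 3.1411 eV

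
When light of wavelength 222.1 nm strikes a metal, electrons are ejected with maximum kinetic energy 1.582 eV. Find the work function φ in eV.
4.00 eV

From Einstein's photoelectric equation: KE_max = hf - φ = hc/λ - φ

Rearranging for φ:
φ = hc/λ - KE_max

Calculate photon energy:
E_photon = hc/λ = 5.5824 eV

Therefore:
φ = 5.5824 - 1.582 = 4.00 eV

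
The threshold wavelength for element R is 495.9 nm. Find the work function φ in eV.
2.50 eV

At the threshold wavelength, photon energy equals work function:
φ = hc/λ₀

Calculating:
φ = (6.626×10⁻³⁴ J·s)(3×10⁸ m/s) / (495.9×10⁻⁹ m)
φ = 2.50 eV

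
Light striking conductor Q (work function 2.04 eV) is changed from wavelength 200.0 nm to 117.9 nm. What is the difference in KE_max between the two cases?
4.3168 eV

Using Einstein's equation: KE_max = hc/λ - φ

For λ₁ = 200.0 nm:
KE₁ = hc/λ₁ - φ = 6.1992 - 2.04 = 4.1592 eV

For λ₂ = 117.9 nm:
KE₂ = hc/λ₂ - φ = 10.5160 - 2.04 = 8.4760 eV

Change in KE:
ΔKE = KE₂ - KE₁ = 8.4760 - 4.1592 = 4.3168 eV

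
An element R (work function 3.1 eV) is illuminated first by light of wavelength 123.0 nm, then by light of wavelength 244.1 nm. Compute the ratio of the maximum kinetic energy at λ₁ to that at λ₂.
3.5266

Using Einstein's equation: KE_max = hc/λ - φ

For λ₁ = 123.0 nm:
E₁ = hc/λ₁ = 10.0800 eV
KE₁ = E₁ - φ = 10.0800 - 3.1 = 6.9800 eV

For λ₂ = 244.1 nm:
E₂ = hc/λ₂ = 5.0792 eV
KE₂ = E₂ - φ = 5.0792 - 3.1 = 1.9792 eV

Ratio: KE₁/KE₂ = 6.9800/1.9792 = 3.5266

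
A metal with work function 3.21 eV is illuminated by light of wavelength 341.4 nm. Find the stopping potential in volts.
0.4216 V

The stopping potential V_s satisfies: eV_s = KE_max

First, find KE_max using Einstein's equation:
E_photon = hc/λ = 3.6316 eV
KE_max = E_photon - φ = 3.6316 - 3.21 = 0.4216 eV

Since eV_s = KE_max:
V_s = KE_max/e = 0.4216 V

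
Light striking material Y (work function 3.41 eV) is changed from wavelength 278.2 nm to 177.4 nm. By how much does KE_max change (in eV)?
2.5323 eV

Using Einstein's equation: KE_max = hc/λ - φ

For λ₁ = 278.2 nm:
KE₁ = hc/λ₁ - φ = 4.4567 - 3.41 = 1.0467 eV

For λ₂ = 177.4 nm:
KE₂ = hc/λ₂ - φ = 6.9890 - 3.41 = 3.5790 eV

Change in KE:
ΔKE = KE₂ - KE₁ = 3.5790 - 1.0467 = 2.5323 eV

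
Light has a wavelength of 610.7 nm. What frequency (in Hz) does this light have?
4.9090e+14 Hz

Using the wave equation: c = fλ

Solving for frequency:
f = c/λ = (3×10⁸ m/s) / (610.7×10⁻⁹ m)
f = 4.9090e+14 Hz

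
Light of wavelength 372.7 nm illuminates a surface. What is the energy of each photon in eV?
3.3266 eV

Using E = hf = hc/λ:

E = hc/λ = (6.626×10⁻³⁴ J·s)(3×10⁸ m/s) / (372.7×10⁻⁹ m)
E = 3.3266 eV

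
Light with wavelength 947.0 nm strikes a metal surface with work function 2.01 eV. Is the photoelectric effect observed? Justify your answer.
No

For photoemission, the photon energy must exceed the work function.

Photon energy: E = hc/λ = 1.3092 eV
Work function: φ = 2.01 eV

Since E_photon (1.3092 eV) < φ (2.01 eV), photoemission will NOT occur.
The threshold wavelength is λ₀ = hc/φ = 616.8 nm.
Since 947.0 nm > 616.8 nm, the photons lack sufficient energy.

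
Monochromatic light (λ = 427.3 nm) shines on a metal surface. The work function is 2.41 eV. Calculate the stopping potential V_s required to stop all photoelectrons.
0.4916 V

The stopping potential V_s satisfies: eV_s = KE_max

First, find KE_max using Einstein's equation:
E_photon = hc/λ = 2.9016 eV
KE_max = E_photon - φ = 2.9016 - 2.41 = 0.4916 eV

Since eV_s = KE_max:
V_s = KE_max/e = 0.4916 V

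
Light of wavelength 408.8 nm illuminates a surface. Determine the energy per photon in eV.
3.0329 eV

Using E = hf = hc/λ:

E = hc/λ = (6.626×10⁻³⁴ J·s)(3×10⁸ m/s) / (408.8×10⁻⁹ m)
E = 3.0329 eV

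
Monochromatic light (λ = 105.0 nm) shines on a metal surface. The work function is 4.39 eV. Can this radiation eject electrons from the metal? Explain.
Yes

For photoemission, the photon energy must exceed the work function.

Photon energy: E = hc/λ = 11.8080 eV
Work function: φ = 4.39 eV

Since E_photon (11.8080 eV) > φ (4.39 eV), photoemission WILL occur.
The threshold wavelength is λ₀ = hc/φ = 282.4 nm.
Since 105.0 nm < 282.4 nm, the light has sufficient energy.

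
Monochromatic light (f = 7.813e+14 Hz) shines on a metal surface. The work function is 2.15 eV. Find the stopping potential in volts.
1.0812 V

The stopping potential V_s satisfies: eV_s = KE_max

First, find KE_max using Einstein's equation:
E_photon = hf = (6.626×10⁻³⁴ J·s)(7.813e+14 Hz) = 3.2312 eV
KE_max = E_photon - φ = 3.2312 - 2.15 = 1.0812 eV

Since eV_s = KE_max:
V_s = KE_max/e = 1.0812 V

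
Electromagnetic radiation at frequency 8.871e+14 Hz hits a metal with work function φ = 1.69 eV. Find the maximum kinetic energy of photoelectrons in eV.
1.9788 eV

Using Einstein's photoelectric equation: KE_max = hf - φ

First, calculate the photon energy:
E_photon = hf = (6.626×10⁻³⁴ J·s)(8.871e+14 Hz)
E_photon = 3.6688 eV

Then, the maximum kinetic energy:
KE_max = E_photon - φ = 3.6688 eV - 1.69 eV = 1.9788 eV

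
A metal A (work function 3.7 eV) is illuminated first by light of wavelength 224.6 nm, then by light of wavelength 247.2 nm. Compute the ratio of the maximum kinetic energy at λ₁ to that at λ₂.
1.3836

Using Einstein's equation: KE_max = hc/λ - φ

For λ₁ = 224.6 nm:
E₁ = hc/λ₁ = 5.5202 eV
KE₁ = E₁ - φ = 5.5202 - 3.7 = 1.8202 eV

For λ₂ = 247.2 nm:
E₂ = hc/λ₂ = 5.0155 eV
KE₂ = E₂ - φ = 5.0155 - 3.7 = 1.3155 eV

Ratio: KE₁/KE₂ = 1.8202/1.3155 = 1.3836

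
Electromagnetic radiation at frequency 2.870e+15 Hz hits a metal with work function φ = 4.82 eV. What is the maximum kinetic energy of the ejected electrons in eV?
7.0494 eV

Using Einstein's photoelectric equation: KE_max = hf - φ

First, calculate the photon energy:
E_photon = hf = (6.626×10⁻³⁴ J·s)(2.870e+15 Hz)
E_photon = 11.8694 eV

Then, the maximum kinetic energy:
KE_max = E_photon - φ = 11.8694 eV - 4.82 eV = 7.0494 eV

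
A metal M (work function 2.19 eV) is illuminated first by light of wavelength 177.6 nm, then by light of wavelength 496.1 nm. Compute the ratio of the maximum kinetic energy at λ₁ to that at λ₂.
15.4962

Using Einstein's equation: KE_max = hc/λ - φ

For λ₁ = 177.6 nm:
E₁ = hc/λ₁ = 6.9811 eV
KE₁ = E₁ - φ = 6.9811 - 2.19 = 4.7911 eV

For λ₂ = 496.1 nm:
E₂ = hc/λ₂ = 2.4992 eV
KE₂ = E₂ - φ = 2.4992 - 2.19 = 0.3092 eV

Ratio: KE₁/KE₂ = 4.7911/0.3092 = 15.4962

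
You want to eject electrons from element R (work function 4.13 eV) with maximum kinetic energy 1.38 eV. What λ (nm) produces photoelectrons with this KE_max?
225.02 nm

From Einstein's equation: KE_max = hc/λ - φ

Rearranging for λ:
hc/λ = KE_max + φ
λ = hc/(KE_max + φ)

Required photon energy:
E_photon = KE_max + φ = 1.38 + 4.13 = 5.51 eV

Required wavelength:
λ = hc/E_photon = (6.626×10⁻³⁴)(3×10⁸) / (5.51 × 1.602×10⁻¹⁹)
λ = 225.02 nm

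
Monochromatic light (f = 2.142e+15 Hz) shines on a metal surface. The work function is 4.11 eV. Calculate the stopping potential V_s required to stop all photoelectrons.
4.7486 V

The stopping potential V_s satisfies: eV_s = KE_max

First, find KE_max using Einstein's equation:
E_photon = hf = (6.626×10⁻³⁴ J·s)(2.142e+15 Hz) = 8.8586 eV
KE_max = E_photon - φ = 8.8586 - 4.11 = 4.7486 eV

Since eV_s = KE_max:
V_s = KE_max/e = 4.7486 V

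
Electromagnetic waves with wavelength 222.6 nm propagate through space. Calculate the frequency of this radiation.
1.3468e+15 Hz

Using the wave equation: c = fλ

Solving for frequency:
f = c/λ = (3×10⁸ m/s) / (222.6×10⁻⁹ m)
f = 1.3468e+15 Hz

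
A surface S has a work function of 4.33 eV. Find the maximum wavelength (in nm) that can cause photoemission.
286.34 nm

The threshold wavelength is when the photon energy equals the work function:
hc/λ₀ = φ

Solving for λ₀:
λ₀ = hc/φ = (6.626×10⁻³⁴ J·s)(3×10⁸ m/s) / (4.33 eV × 1.602×10⁻¹⁹ J/eV)
λ₀ = 286.34 nm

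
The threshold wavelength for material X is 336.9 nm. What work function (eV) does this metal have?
3.68 eV

At the threshold wavelength, photon energy equals work function:
φ = hc/λ₀

Calculating:
φ = (6.626×10⁻³⁴ J·s)(3×10⁸ m/s) / (336.9×10⁻⁹ m)
φ = 3.68 eV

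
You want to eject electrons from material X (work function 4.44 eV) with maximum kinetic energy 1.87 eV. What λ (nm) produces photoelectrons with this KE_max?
196.49 nm

From Einstein's equation: KE_max = hc/λ - φ

Rearranging for λ:
hc/λ = KE_max + φ
λ = hc/(KE_max + φ)

Required photon energy:
E_photon = KE_max + φ = 1.87 + 4.44 = 6.31 eV

Required wavelength:
λ = hc/E_photon = (6.626×10⁻³⁴)(3×10⁸) / (6.31 × 1.602×10⁻¹⁹)
λ = 196.49 nm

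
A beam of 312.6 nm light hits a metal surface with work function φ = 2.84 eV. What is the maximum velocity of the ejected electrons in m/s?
6.2942e+05 m/s

First, find the maximum kinetic energy:
E_photon = hc/λ = 3.9662 eV
KE_max = E_photon - φ = 3.9662 - 2.84 = 1.1262 eV

Convert to Joules: KE_max = 1.1262 × 1.602×10⁻¹⁹ J = 1.8044e-19 J

Then use KE = ½mv² to find velocity:
v = √(2·KE/m) = √(2 × 1.8044e-19 J / 9.109e-31 kg)
v = 6.2942e+05 m/s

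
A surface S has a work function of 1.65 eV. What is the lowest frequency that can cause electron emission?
3.9897e+14 Hz

The threshold frequency is when the photon energy equals the work function:
hf₀ = φ

Solving for f₀:
f₀ = φ/h = (1.65 eV × 1.602×10⁻¹⁹ J/eV) / (6.626×10⁻³⁴ J·s)
f₀ = 3.9897e+14 Hz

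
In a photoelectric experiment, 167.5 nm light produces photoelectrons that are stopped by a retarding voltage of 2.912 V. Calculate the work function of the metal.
4.49 eV

The stopping potential gives the maximum kinetic energy: KE_max = eV_s = 2.912 eV

From Einstein's photoelectric equation: KE_max = hc/λ - φ
Rearranging: φ = hc/λ - KE_max

Calculate photon energy:
E_photon = hc/λ = (6.626×10⁻³⁴ J·s)(3×10⁸ m/s) / (167.5×10⁻⁹ m) = 7.4020 eV

Therefore:
φ = 7.4020 - 2.912 = 4.49 eV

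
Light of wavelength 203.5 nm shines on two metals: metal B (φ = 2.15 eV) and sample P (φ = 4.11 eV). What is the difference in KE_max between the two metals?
1.9600 eV

Using KE_max = hc/λ - φ for each metal:

Photon energy: E = hc/λ = 6.0926 eV

For metal B (φ₁ = 2.15 eV):
KE₁ = E - φ₁ = 6.0926 - 2.15 = 3.9426 eV

For sample P (φ₂ = 4.11 eV):
KE₂ = E - φ₂ = 6.0926 - 4.11 = 1.9826 eV

Difference:
ΔKE = KE₁ - KE₂ = 3.9426 - 1.9826 = 1.9600 eV

Note: The difference equals the difference in work functions: 4.11 - 2.15 = 1.96 eV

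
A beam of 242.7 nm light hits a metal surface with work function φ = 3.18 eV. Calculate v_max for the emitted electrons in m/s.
8.2364e+05 m/s

First, find the maximum kinetic energy:
E_photon = hc/λ = 5.1085 eV
KE_max = E_photon - φ = 5.1085 - 3.18 = 1.9285 eV

Convert to Joules: KE_max = 1.9285 × 1.602×10⁻¹⁹ J = 3.0899e-19 J

Then use KE = ½mv² to find velocity:
v = √(2·KE/m) = √(2 × 3.0899e-19 J / 9.109e-31 kg)
v = 8.2364e+05 m/s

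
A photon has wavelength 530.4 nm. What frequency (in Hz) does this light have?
5.6522e+14 Hz

Using the wave equation: c = fλ

Solving for frequency:
f = c/λ = (3×10⁸ m/s) / (530.4×10⁻⁹ m)
f = 5.6522e+14 Hz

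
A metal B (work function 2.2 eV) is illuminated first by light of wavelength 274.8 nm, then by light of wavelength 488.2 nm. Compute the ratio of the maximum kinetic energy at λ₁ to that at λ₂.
6.8070

Using Einstein's equation: KE_max = hc/λ - φ

For λ₁ = 274.8 nm:
E₁ = hc/λ₁ = 4.5118 eV
KE₁ = E₁ - φ = 4.5118 - 2.2 = 2.3118 eV

For λ₂ = 488.2 nm:
E₂ = hc/λ₂ = 2.5396 eV
KE₂ = E₂ - φ = 2.5396 - 2.2 = 0.3396 eV

Ratio: KE₁/KE₂ = 2.3118/0.3396 = 6.8070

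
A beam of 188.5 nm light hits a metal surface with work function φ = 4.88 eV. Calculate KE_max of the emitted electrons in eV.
1.6974 eV

Using Einstein's photoelectric equation: KE_max = hf - φ = hc/λ - φ

First, calculate the photon energy:
E_photon = hc/λ = (6.626×10⁻³⁴ J·s)(3×10⁸ m/s) / (188.5×10⁻⁹ m)
E_photon = 6.5774 eV

Then, the maximum kinetic energy:
KE_max = E_photon - φ = 6.5774 eV - 4.88 eV = 1.6974 eV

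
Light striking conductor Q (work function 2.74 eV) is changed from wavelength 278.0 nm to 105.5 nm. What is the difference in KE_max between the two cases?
7.2922 eV

Using Einstein's equation: KE_max = hc/λ - φ

For λ₁ = 278.0 nm:
KE₁ = hc/λ₁ - φ = 4.4599 - 2.74 = 1.7199 eV

For λ₂ = 105.5 nm:
KE₂ = hc/λ₂ - φ = 11.7521 - 2.74 = 9.0121 eV

Change in KE:
ΔKE = KE₂ - KE₁ = 9.0121 - 1.7199 = 7.2922 eV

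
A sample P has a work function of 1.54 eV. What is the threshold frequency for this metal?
3.7237e+14 Hz

The threshold frequency is when the photon energy equals the work function:
hf₀ = φ

Solving for f₀:
f₀ = φ/h = (1.54 eV × 1.602×10⁻¹⁹ J/eV) / (6.626×10⁻³⁴ J·s)
f₀ = 3.7237e+14 Hz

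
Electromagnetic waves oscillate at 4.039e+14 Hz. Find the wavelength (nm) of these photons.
742.24 nm

Using the wave equation: c = fλ

Solving for wavelength:
λ = c/f = (3×10⁸ m/s) / (4.039e+14 Hz)
λ = 742.24 nm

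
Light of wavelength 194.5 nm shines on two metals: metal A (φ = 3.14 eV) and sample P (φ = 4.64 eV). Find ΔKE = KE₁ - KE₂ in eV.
1.5000 eV

Using KE_max = hc/λ - φ for each metal:

Photon energy: E = hc/λ = 6.3745 eV

For metal A (φ₁ = 3.14 eV):
KE₁ = E - φ₁ = 6.3745 - 3.14 = 3.2345 eV

For sample P (φ₂ = 4.64 eV):
KE₂ = E - φ₂ = 6.3745 - 4.64 = 1.7345 eV

Difference:
ΔKE = KE₁ - KE₂ = 3.2345 - 1.7345 = 1.5000 eV

Note: The difference equals the difference in work functions: 4.64 - 3.14 = 1.50 eV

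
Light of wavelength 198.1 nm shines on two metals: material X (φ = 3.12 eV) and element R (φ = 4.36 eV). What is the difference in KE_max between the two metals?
1.2400 eV

Using KE_max = hc/λ - φ for each metal:

Photon energy: E = hc/λ = 6.2587 eV

For material X (φ₁ = 3.12 eV):
KE₁ = E - φ₁ = 6.2587 - 3.12 = 3.1387 eV

For element R (φ₂ = 4.36 eV):
KE₂ = E - φ₂ = 6.2587 - 4.36 = 1.8987 eV

Difference:
ΔKE = KE₁ - KE₂ = 3.1387 - 1.8987 = 1.2400 eV

Note: The difference equals the difference in work functions: 4.36 - 3.12 = 1.24 eV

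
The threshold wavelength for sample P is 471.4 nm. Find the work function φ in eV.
2.63 eV

At the threshold wavelength, photon energy equals work function:
φ = hc/λ₀

Calculating:
φ = (6.626×10⁻³⁴ J·s)(3×10⁸ m/s) / (471.4×10⁻⁹ m)
φ = 2.63 eV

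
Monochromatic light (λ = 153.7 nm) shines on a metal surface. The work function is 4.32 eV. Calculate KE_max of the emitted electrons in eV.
3.7466 eV

Using Einstein's photoelectric equation: KE_max = hf - φ = hc/λ - φ

First, calculate the photon energy:
E_photon = hc/λ = (6.626×10⁻³⁴ J·s)(3×10⁸ m/s) / (153.7×10⁻⁹ m)
E_photon = 8.0666 eV

Then, the maximum kinetic energy:
KE_max = E_photon - φ = 8.0666 eV - 4.32 eV = 3.7466 eV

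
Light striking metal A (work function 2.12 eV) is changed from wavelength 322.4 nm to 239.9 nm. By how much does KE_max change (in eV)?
1.3225 eV

Using Einstein's equation: KE_max = hc/λ - φ

For λ₁ = 322.4 nm:
KE₁ = hc/λ₁ - φ = 3.8457 - 2.12 = 1.7257 eV

For λ₂ = 239.9 nm:
KE₂ = hc/λ₂ - φ = 5.1682 - 2.12 = 3.0482 eV

Change in KE:
ΔKE = KE₂ - KE₁ = 3.0482 - 1.7257 = 1.3225 eV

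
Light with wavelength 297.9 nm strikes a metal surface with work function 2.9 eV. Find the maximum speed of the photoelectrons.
6.6626e+05 m/s

First, find the maximum kinetic energy:
E_photon = hc/λ = 4.1619 eV
KE_max = E_photon - φ = 4.1619 - 2.9 = 1.2619 eV

Convert to Joules: KE_max = 1.2619 × 1.602×10⁻¹⁹ J = 2.0219e-19 J

Then use KE = ½mv² to find velocity:
v = √(2·KE/m) = √(2 × 2.0219e-19 J / 9.109e-31 kg)
v = 6.6626e+05 m/s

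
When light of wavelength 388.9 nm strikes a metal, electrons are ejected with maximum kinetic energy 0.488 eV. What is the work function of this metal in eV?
2.70 eV

From Einstein's photoelectric equation: KE_max = hf - φ = hc/λ - φ

Rearranging for φ:
φ = hc/λ - KE_max

Calculate photon energy:
E_photon = hc/λ = 3.1881 eV

Therefore:
φ = 3.1881 - 0.488 = 2.70 eV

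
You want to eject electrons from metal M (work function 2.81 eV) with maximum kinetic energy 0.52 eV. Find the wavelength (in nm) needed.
372.32 nm

From Einstein's equation: KE_max = hc/λ - φ

Rearranging for λ:
hc/λ = KE_max + φ
λ = hc/(KE_max + φ)

Required photon energy:
E_photon = KE_max + φ = 0.52 + 2.81 = 3.33 eV

Required wavelength:
λ = hc/E_photon = (6.626×10⁻³⁴)(3×10⁸) / (3.33 × 1.602×10⁻¹⁹)
λ = 372.32 nm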